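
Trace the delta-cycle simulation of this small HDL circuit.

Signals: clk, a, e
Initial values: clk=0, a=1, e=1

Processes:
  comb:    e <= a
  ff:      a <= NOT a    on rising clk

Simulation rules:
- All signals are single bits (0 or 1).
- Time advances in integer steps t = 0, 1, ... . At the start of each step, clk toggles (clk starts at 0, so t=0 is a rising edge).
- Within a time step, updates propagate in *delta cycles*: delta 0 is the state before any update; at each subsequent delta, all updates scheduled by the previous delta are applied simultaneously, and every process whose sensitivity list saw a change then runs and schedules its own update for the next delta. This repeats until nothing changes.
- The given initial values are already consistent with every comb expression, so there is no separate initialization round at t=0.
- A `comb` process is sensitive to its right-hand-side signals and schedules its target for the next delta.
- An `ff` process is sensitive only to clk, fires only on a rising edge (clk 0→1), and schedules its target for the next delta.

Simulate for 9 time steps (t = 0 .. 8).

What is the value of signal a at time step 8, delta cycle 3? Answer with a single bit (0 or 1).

t0.Δ0 clk=0 e=1 a=1
t0.Δ1 clk=1 e=1 a=1
t0.Δ2 clk=1 e=1 a=0
t0.Δ3 clk=1 e=0 a=0
t1.Δ0 clk=1 e=0 a=0
t1.Δ1 clk=0 e=0 a=0
t2.Δ0 clk=0 e=0 a=0
t2.Δ1 clk=1 e=0 a=0
t2.Δ2 clk=1 e=0 a=1
t2.Δ3 clk=1 e=1 a=1
t3.Δ0 clk=1 e=1 a=1
t3.Δ1 clk=0 e=1 a=1
t4.Δ0 clk=0 e=1 a=1
t4.Δ1 clk=1 e=1 a=1
t4.Δ2 clk=1 e=1 a=0
t4.Δ3 clk=1 e=0 a=0
t5.Δ0 clk=1 e=0 a=0
t5.Δ1 clk=0 e=0 a=0
t6.Δ0 clk=0 e=0 a=0
t6.Δ1 clk=1 e=0 a=0
t6.Δ2 clk=1 e=0 a=1
t6.Δ3 clk=1 e=1 a=1
t7.Δ0 clk=1 e=1 a=1
t7.Δ1 clk=0 e=1 a=1
t8.Δ0 clk=0 e=1 a=1
t8.Δ1 clk=1 e=1 a=1
t8.Δ2 clk=1 e=1 a=0
t8.Δ3 clk=1 e=0 a=0

0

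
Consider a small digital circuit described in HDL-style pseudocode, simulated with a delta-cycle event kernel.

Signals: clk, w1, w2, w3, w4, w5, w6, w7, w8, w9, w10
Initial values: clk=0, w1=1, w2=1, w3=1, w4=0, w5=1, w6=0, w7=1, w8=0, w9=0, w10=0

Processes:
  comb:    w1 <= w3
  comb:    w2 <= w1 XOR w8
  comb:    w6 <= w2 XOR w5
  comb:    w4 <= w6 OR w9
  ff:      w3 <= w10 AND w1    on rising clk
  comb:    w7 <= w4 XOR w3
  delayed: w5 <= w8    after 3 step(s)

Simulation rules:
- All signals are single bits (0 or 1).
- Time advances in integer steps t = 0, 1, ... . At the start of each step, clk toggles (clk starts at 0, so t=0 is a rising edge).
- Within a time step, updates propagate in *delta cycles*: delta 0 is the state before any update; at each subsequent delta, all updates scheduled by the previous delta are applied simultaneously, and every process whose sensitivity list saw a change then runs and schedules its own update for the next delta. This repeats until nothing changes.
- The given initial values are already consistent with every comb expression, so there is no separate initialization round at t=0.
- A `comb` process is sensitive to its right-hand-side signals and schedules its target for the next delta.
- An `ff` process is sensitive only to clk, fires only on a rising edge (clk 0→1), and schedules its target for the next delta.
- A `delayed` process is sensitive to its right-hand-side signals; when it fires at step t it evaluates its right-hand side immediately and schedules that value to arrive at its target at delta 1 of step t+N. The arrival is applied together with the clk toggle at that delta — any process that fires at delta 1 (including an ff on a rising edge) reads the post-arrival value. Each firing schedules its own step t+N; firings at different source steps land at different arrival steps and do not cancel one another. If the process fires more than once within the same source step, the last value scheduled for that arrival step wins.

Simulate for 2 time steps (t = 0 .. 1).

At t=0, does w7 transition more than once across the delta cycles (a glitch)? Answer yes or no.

t0.Δ0 w1=1 w4=0 w8=0 w10=0 clk=0 w9=0 w3=1 w6=0 w5=1 w7=1 w2=1
t0.Δ1 w1=1 w4=0 w8=0 w10=0 clk=1 w9=0 w3=1 w6=0 w5=1 w7=1 w2=1
t0.Δ2 w1=1 w4=0 w8=0 w10=0 clk=1 w9=0 w3=0 w6=0 w5=1 w7=1 w2=1
t0.Δ3 w1=0 w4=0 w8=0 w10=0 clk=1 w9=0 w3=0 w6=0 w5=1 w7=0 w2=1
t0.Δ4 w1=0 w4=0 w8=0 w10=0 clk=1 w9=0 w3=0 w6=0 w5=1 w7=0 w2=0
t0.Δ5 w1=0 w4=0 w8=0 w10=0 clk=1 w9=0 w3=0 w6=1 w5=1 w7=0 w2=0
t0.Δ6 w1=0 w4=1 w8=0 w10=0 clk=1 w9=0 w3=0 w6=1 w5=1 w7=0 w2=0
t0.Δ7 w1=0 w4=1 w8=0 w10=0 clk=1 w9=0 w3=0 w6=1 w5=1 w7=1 w2=0
t1.Δ0 w1=0 w4=1 w8=0 w10=0 clk=1 w9=0 w3=0 w6=1 w5=1 w7=1 w2=0
t1.Δ1 w1=0 w4=1 w8=0 w10=0 clk=0 w9=0 w3=0 w6=1 w5=1 w7=1 w2=0

yes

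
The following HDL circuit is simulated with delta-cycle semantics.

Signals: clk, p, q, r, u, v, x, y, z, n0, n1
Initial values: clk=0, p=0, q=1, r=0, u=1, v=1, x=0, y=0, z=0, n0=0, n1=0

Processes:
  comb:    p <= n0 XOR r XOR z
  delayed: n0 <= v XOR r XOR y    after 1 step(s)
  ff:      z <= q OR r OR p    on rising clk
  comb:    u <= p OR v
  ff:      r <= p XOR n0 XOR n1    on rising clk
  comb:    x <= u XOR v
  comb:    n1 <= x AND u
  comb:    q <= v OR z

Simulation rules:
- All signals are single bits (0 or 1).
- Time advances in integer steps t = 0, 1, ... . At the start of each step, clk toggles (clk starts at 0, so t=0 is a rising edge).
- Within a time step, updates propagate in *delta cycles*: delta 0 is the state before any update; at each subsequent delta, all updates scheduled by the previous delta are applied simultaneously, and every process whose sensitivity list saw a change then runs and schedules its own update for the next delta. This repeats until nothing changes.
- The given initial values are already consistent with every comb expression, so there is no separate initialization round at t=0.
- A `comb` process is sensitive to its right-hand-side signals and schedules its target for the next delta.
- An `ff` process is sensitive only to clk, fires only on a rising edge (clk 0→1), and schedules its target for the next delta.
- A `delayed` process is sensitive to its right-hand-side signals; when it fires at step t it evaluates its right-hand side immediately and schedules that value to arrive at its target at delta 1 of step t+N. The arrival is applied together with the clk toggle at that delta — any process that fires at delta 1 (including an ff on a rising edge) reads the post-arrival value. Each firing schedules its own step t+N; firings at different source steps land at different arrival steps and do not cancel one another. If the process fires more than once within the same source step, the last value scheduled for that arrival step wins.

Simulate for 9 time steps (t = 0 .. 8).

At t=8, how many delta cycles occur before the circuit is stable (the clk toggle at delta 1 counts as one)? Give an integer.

t0.Δ0 q=1 r=0 p=0 n1=0 u=1 n0=0 y=0 v=1 x=0 z=0 clk=0
t0.Δ1 q=1 r=0 p=0 n1=0 u=1 n0=0 y=0 v=1 x=0 z=0 clk=1
t0.Δ2 q=1 r=0 p=0 n1=0 u=1 n0=0 y=0 v=1 x=0 z=1 clk=1
t0.Δ3 q=1 r=0 p=1 n1=0 u=1 n0=0 y=0 v=1 x=0 z=1 clk=1
t1.Δ0 q=1 r=0 p=1 n1=0 u=1 n0=0 y=0 v=1 x=0 z=1 clk=1
t1.Δ1 q=1 r=0 p=1 n1=0 u=1 n0=0 y=0 v=1 x=0 z=1 clk=0
t2.Δ0 q=1 r=0 p=1 n1=0 u=1 n0=0 y=0 v=1 x=0 z=1 clk=0
t2.Δ1 q=1 r=0 p=1 n1=0 u=1 n0=0 y=0 v=1 x=0 z=1 clk=1
t2.Δ2 q=1 r=1 p=1 n1=0 u=1 n0=0 y=0 v=1 x=0 z=1 clk=1
t2.Δ3 q=1 r=1 p=0 n1=0 u=1 n0=0 y=0 v=1 x=0 z=1 clk=1
t3.Δ0 q=1 r=1 p=0 n1=0 u=1 n0=0 y=0 v=1 x=0 z=1 clk=1
t3.Δ1 q=1 r=1 p=0 n1=0 u=1 n0=0 y=0 v=1 x=0 z=1 clk=0
t4.Δ0 q=1 r=1 p=0 n1=0 u=1 n0=0 y=0 v=1 x=0 z=1 clk=0
t4.Δ1 q=1 r=1 p=0 n1=0 u=1 n0=0 y=0 v=1 x=0 z=1 clk=1
t4.Δ2 q=1 r=0 p=0 n1=0 u=1 n0=0 y=0 v=1 x=0 z=1 clk=1
t4.Δ3 q=1 r=0 p=1 n1=0 u=1 n0=0 y=0 v=1 x=0 z=1 clk=1
t5.Δ0 q=1 r=0 p=1 n1=0 u=1 n0=0 y=0 v=1 x=0 z=1 clk=1
t5.Δ1 q=1 r=0 p=1 n1=0 u=1 n0=1 y=0 v=1 x=0 z=1 clk=0
t5.Δ2 q=1 r=0 p=0 n1=0 u=1 n0=1 y=0 v=1 x=0 z=1 clk=0
t6.Δ0 q=1 r=0 p=0 n1=0 u=1 n0=1 y=0 v=1 x=0 z=1 clk=0
t6.Δ1 q=1 r=0 p=0 n1=0 u=1 n0=1 y=0 v=1 x=0 z=1 clk=1
t6.Δ2 q=1 r=1 p=0 n1=0 u=1 n0=1 y=0 v=1 x=0 z=1 clk=1
t6.Δ3 q=1 r=1 p=1 n1=0 u=1 n0=1 y=0 v=1 x=0 z=1 clk=1
t7.Δ0 q=1 r=1 p=1 n1=0 u=1 n0=1 y=0 v=1 x=0 z=1 clk=1
t7.Δ1 q=1 r=1 p=1 n1=0 u=1 n0=0 y=0 v=1 x=0 z=1 clk=0
t7.Δ2 q=1 r=1 p=0 n1=0 u=1 n0=0 y=0 v=1 x=0 z=1 clk=0
t8.Δ0 q=1 r=1 p=0 n1=0 u=1 n0=0 y=0 v=1 x=0 z=1 clk=0
t8.Δ1 q=1 r=1 p=0 n1=0 u=1 n0=0 y=0 v=1 x=0 z=1 clk=1
t8.Δ2 q=1 r=0 p=0 n1=0 u=1 n0=0 y=0 v=1 x=0 z=1 clk=1
t8.Δ3 q=1 r=0 p=1 n1=0 u=1 n0=0 y=0 v=1 x=0 z=1 clk=1

3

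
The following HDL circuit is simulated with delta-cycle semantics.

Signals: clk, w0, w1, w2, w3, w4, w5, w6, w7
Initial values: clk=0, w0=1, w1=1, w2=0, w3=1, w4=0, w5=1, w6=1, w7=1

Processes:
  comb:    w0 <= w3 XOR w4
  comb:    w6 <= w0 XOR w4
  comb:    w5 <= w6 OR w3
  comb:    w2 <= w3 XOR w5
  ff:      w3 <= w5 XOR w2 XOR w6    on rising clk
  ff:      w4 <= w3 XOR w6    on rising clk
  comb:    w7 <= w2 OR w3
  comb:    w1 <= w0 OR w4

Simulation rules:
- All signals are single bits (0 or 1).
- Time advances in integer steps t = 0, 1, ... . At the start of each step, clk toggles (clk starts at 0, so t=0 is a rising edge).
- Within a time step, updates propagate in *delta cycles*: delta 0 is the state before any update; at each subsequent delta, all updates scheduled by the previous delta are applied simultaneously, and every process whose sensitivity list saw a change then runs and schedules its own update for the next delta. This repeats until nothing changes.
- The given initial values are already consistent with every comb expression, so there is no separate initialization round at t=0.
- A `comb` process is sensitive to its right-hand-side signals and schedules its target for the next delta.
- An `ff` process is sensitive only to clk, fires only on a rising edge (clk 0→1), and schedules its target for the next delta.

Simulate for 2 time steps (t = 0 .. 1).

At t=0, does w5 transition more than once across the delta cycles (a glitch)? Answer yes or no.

t0.Δ0 w0=1 w7=1 w5=1 w3=1 w4=0 w2=0 w6=1 w1=1 clk=0
t0.Δ1 w0=1 w7=1 w5=1 w3=1 w4=0 w2=0 w6=1 w1=1 clk=1
t0.Δ2 w0=1 w7=1 w5=1 w3=0 w4=0 w2=0 w6=1 w1=1 clk=1
t0.Δ3 w0=0 w7=0 w5=1 w3=0 w4=0 w2=1 w6=1 w1=1 clk=1
t0.Δ4 w0=0 w7=1 w5=1 w3=0 w4=0 w2=1 w6=0 w1=0 clk=1
t0.Δ5 w0=0 w7=1 w5=0 w3=0 w4=0 w2=1 w6=0 w1=0 clk=1
t0.Δ6 w0=0 w7=1 w5=0 w3=0 w4=0 w2=0 w6=0 w1=0 clk=1
t0.Δ7 w0=0 w7=0 w5=0 w3=0 w4=0 w2=0 w6=0 w1=0 clk=1
t1.Δ0 w0=0 w7=0 w5=0 w3=0 w4=0 w2=0 w6=0 w1=0 clk=1
t1.Δ1 w0=0 w7=0 w5=0 w3=0 w4=0 w2=0 w6=0 w1=0 clk=0

no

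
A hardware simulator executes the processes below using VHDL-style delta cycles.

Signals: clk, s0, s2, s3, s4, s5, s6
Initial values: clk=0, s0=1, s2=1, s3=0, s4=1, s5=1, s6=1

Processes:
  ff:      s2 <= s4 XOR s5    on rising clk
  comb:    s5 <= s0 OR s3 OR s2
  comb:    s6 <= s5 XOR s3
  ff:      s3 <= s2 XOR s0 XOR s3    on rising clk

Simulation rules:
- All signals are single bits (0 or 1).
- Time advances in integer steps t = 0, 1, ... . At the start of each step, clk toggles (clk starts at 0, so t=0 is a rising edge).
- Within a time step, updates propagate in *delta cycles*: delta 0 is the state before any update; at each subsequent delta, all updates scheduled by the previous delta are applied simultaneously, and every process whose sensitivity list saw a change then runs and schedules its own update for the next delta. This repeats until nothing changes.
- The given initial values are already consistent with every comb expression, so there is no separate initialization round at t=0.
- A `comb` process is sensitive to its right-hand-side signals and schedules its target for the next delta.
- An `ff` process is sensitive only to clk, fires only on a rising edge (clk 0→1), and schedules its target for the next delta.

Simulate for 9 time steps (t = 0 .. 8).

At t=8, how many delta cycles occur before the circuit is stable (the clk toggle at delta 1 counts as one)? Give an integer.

t0.Δ0 s0=1 s2=1 s3=0 s5=1 clk=0 s4=1 s6=1
t0.Δ1 s0=1 s2=1 s3=0 s5=1 clk=1 s4=1 s6=1
t0.Δ2 s0=1 s2=0 s3=0 s5=1 clk=1 s4=1 s6=1
t1.Δ0 s0=1 s2=0 s3=0 s5=1 clk=1 s4=1 s6=1
t1.Δ1 s0=1 s2=0 s3=0 s5=1 clk=0 s4=1 s6=1
t2.Δ0 s0=1 s2=0 s3=0 s5=1 clk=0 s4=1 s6=1
t2.Δ1 s0=1 s2=0 s3=0 s5=1 clk=1 s4=1 s6=1
t2.Δ2 s0=1 s2=0 s3=1 s5=1 clk=1 s4=1 s6=1
t2.Δ3 s0=1 s2=0 s3=1 s5=1 clk=1 s4=1 s6=0
t3.Δ0 s0=1 s2=0 s3=1 s5=1 clk=1 s4=1 s6=0
t3.Δ1 s0=1 s2=0 s3=1 s5=1 clk=0 s4=1 s6=0
t4.Δ0 s0=1 s2=0 s3=1 s5=1 clk=0 s4=1 s6=0
t4.Δ1 s0=1 s2=0 s3=1 s5=1 clk=1 s4=1 s6=0
t4.Δ2 s0=1 s2=0 s3=0 s5=1 clk=1 s4=1 s6=0
t4.Δ3 s0=1 s2=0 s3=0 s5=1 clk=1 s4=1 s6=1
t5.Δ0 s0=1 s2=0 s3=0 s5=1 clk=1 s4=1 s6=1
t5.Δ1 s0=1 s2=0 s3=0 s5=1 clk=0 s4=1 s6=1
t6.Δ0 s0=1 s2=0 s3=0 s5=1 clk=0 s4=1 s6=1
t6.Δ1 s0=1 s2=0 s3=0 s5=1 clk=1 s4=1 s6=1
t6.Δ2 s0=1 s2=0 s3=1 s5=1 clk=1 s4=1 s6=1
t6.Δ3 s0=1 s2=0 s3=1 s5=1 clk=1 s4=1 s6=0
t7.Δ0 s0=1 s2=0 s3=1 s5=1 clk=1 s4=1 s6=0
t7.Δ1 s0=1 s2=0 s3=1 s5=1 clk=0 s4=1 s6=0
t8.Δ0 s0=1 s2=0 s3=1 s5=1 clk=0 s4=1 s6=0
t8.Δ1 s0=1 s2=0 s3=1 s5=1 clk=1 s4=1 s6=0
t8.Δ2 s0=1 s2=0 s3=0 s5=1 clk=1 s4=1 s6=0
t8.Δ3 s0=1 s2=0 s3=0 s5=1 clk=1 s4=1 s6=1

3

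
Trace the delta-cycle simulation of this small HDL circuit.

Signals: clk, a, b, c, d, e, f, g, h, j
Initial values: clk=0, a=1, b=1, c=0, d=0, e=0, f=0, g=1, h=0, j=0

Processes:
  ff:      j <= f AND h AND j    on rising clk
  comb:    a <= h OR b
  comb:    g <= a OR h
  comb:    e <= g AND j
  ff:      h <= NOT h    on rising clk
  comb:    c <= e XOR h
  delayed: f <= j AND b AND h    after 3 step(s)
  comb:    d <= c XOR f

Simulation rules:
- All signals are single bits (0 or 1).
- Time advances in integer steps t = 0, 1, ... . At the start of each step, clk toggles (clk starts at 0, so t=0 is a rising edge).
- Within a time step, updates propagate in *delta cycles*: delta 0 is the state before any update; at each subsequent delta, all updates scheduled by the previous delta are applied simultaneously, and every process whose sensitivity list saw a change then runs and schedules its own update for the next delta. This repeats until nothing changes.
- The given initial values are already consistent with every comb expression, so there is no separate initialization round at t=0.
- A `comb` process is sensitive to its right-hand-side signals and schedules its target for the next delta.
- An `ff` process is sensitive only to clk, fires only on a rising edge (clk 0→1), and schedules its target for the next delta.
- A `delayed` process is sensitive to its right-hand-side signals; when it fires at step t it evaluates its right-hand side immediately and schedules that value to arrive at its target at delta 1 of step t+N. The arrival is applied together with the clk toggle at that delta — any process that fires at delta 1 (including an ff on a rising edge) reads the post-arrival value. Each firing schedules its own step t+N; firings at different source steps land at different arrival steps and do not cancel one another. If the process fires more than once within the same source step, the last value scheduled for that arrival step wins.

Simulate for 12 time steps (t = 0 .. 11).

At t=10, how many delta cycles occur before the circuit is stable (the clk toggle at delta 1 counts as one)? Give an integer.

t=0 Δ0: g=1 clk=0 e=0 b=1 h=0 j=0 d=0 f=0 c=0 a=1
  Δ1: clk:0→1
  Δ2: h:0→1
  Δ3: c:0→1
  Δ4: d:0→1
  (4Δ to stable)
t=1 Δ0: g=1 clk=1 e=0 b=1 h=1 j=0 d=1 f=0 c=1 a=1
  Δ1: clk:1→0
  (1Δ to stable)
t=2 Δ0: g=1 clk=0 e=0 b=1 h=1 j=0 d=1 f=0 c=1 a=1
  Δ1: clk:0→1
  Δ2: h:1→0
  Δ3: c:1→0
  Δ4: d:1→0
  (4Δ to stable)
t=3 Δ0: g=1 clk=1 e=0 b=1 h=0 j=0 d=0 f=0 c=0 a=1
  Δ1: clk:1→0
  (1Δ to stable)
t=4 Δ0: g=1 clk=0 e=0 b=1 h=0 j=0 d=0 f=0 c=0 a=1
  Δ1: clk:0→1
  Δ2: h:0→1
  Δ3: c:0→1
  Δ4: d:0→1
  (4Δ to stable)
t=5 Δ0: g=1 clk=1 e=0 b=1 h=1 j=0 d=1 f=0 c=1 a=1
  Δ1: clk:1→0
  (1Δ to stable)
t=6 Δ0: g=1 clk=0 e=0 b=1 h=1 j=0 d=1 f=0 c=1 a=1
  Δ1: clk:0→1
  Δ2: h:1→0
  Δ3: c:1→0
  Δ4: d:1→0
  (4Δ to stable)
t=7 Δ0: g=1 clk=1 e=0 b=1 h=0 j=0 d=0 f=0 c=0 a=1
  Δ1: clk:1→0
  (1Δ to stable)
t=8 Δ0: g=1 clk=0 e=0 b=1 h=0 j=0 d=0 f=0 c=0 a=1
  Δ1: clk:0→1
  Δ2: h:0→1
  Δ3: c:0→1
  Δ4: d:0→1
  (4Δ to stable)
t=9 Δ0: g=1 clk=1 e=0 b=1 h=1 j=0 d=1 f=0 c=1 a=1
  Δ1: clk:1→0
  (1Δ to stable)
t=10 Δ0: g=1 clk=0 e=0 b=1 h=1 j=0 d=1 f=0 c=1 a=1
  Δ1: clk:0→1
  Δ2: h:1→0
  Δ3: c:1→0
  Δ4: d:1→0
  (4Δ to stable)
t=11 Δ0: g=1 clk=1 e=0 b=1 h=0 j=0 d=0 f=0 c=0 a=1
  Δ1: clk:1→0
  (1Δ to stable)

4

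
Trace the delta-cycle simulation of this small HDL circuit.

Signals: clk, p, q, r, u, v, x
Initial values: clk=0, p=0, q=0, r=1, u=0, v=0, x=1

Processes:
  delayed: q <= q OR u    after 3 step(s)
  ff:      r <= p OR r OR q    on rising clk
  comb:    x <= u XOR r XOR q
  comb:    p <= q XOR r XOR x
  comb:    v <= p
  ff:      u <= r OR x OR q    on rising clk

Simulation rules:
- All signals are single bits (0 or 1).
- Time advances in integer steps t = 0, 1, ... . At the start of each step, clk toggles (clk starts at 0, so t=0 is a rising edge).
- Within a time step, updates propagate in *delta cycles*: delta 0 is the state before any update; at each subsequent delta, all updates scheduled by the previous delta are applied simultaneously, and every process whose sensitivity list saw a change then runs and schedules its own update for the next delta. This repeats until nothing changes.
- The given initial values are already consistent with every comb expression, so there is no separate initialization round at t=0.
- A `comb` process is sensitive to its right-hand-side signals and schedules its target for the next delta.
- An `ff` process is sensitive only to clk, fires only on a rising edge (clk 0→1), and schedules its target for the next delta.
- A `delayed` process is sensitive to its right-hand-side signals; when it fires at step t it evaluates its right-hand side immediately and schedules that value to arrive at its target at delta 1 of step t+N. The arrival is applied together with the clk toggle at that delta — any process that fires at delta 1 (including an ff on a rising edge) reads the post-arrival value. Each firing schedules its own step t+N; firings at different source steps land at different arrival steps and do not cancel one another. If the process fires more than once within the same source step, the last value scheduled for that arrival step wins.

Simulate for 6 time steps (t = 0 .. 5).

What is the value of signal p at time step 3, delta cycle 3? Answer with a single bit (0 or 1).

1

[bits: clk,u,p,q,x,r,v]
t=0: Δ0=0000110 Δ1=1000110 Δ2=1100110 Δ3=1100010 Δ4=1110010 Δ5=1110011 | 5Δ
t=1: Δ0=1110011 Δ1=0110011 | 1Δ
t=2: Δ0=0110011 Δ1=1110011 | 1Δ
t=3: Δ0=1110011 Δ1=0111011 Δ2=0101111 Δ3=0111110 Δ4=0111111 | 4Δ
t=4: Δ0=0111111 Δ1=1111111 | 1Δ
t=5: Δ0=1111111 Δ1=0111111 | 1Δ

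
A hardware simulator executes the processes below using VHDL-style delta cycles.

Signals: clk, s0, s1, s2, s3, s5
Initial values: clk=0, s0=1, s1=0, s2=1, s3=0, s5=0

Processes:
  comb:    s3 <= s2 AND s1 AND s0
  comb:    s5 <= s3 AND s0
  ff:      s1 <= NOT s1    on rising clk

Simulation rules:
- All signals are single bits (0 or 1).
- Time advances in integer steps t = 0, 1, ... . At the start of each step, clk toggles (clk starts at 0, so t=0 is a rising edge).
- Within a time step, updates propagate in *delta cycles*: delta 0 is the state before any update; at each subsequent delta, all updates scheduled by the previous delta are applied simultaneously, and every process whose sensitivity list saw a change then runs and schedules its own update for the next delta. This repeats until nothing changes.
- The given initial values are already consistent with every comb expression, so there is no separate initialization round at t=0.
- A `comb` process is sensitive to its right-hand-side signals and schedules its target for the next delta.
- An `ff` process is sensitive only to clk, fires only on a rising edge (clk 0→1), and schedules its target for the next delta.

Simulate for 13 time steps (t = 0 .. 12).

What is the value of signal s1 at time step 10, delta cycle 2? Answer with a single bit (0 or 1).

0

[bits: s1,s5,s0,s2,clk,s3]
t=0: Δ0=001100 Δ1=001110 Δ2=101110 Δ3=101111 Δ4=111111 | 4Δ
t=1: Δ0=111111 Δ1=111101 | 1Δ
t=2: Δ0=111101 Δ1=111111 Δ2=011111 Δ3=011110 Δ4=001110 | 4Δ
t=3: Δ0=001110 Δ1=001100 | 1Δ
t=4: Δ0=001100 Δ1=001110 Δ2=101110 Δ3=101111 Δ4=111111 | 4Δ
t=5: Δ0=111111 Δ1=111101 | 1Δ
t=6: Δ0=111101 Δ1=111111 Δ2=011111 Δ3=011110 Δ4=001110 | 4Δ
t=7: Δ0=001110 Δ1=001100 | 1Δ
t=8: Δ0=001100 Δ1=001110 Δ2=101110 Δ3=101111 Δ4=111111 | 4Δ
t=9: Δ0=111111 Δ1=111101 | 1Δ
t=10: Δ0=111101 Δ1=111111 Δ2=011111 Δ3=011110 Δ4=001110 | 4Δ
t=11: Δ0=001110 Δ1=001100 | 1Δ
t=12: Δ0=001100 Δ1=001110 Δ2=101110 Δ3=101111 Δ4=111111 | 4Δ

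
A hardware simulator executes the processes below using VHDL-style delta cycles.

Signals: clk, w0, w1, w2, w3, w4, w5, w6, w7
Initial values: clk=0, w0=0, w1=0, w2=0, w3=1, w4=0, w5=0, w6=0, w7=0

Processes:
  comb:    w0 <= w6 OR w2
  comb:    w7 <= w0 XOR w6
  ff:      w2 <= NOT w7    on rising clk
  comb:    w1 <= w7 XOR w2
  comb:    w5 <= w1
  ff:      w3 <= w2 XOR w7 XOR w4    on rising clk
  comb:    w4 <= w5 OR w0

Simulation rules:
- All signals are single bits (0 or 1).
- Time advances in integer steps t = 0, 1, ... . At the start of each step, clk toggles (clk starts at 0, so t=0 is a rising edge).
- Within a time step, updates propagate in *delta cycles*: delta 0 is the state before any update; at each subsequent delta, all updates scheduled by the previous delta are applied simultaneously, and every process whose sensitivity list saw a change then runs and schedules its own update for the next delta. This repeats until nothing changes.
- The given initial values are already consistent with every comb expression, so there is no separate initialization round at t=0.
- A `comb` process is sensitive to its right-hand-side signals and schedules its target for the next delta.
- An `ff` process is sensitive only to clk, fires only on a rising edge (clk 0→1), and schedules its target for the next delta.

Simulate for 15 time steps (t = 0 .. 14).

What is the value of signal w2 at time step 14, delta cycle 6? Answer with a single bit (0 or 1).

t0.Δ0 w6=0 w7=0 clk=0 w1=0 w4=0 w2=0 w5=0 w0=0 w3=1
t0.Δ1 w6=0 w7=0 clk=1 w1=0 w4=0 w2=0 w5=0 w0=0 w3=1
t0.Δ2 w6=0 w7=0 clk=1 w1=0 w4=0 w2=1 w5=0 w0=0 w3=0
t0.Δ3 w6=0 w7=0 clk=1 w1=1 w4=0 w2=1 w5=0 w0=1 w3=0
t0.Δ4 w6=0 w7=1 clk=1 w1=1 w4=1 w2=1 w5=1 w0=1 w3=0
t0.Δ5 w6=0 w7=1 clk=1 w1=0 w4=1 w2=1 w5=1 w0=1 w3=0
t0.Δ6 w6=0 w7=1 clk=1 w1=0 w4=1 w2=1 w5=0 w0=1 w3=0
t1.Δ0 w6=0 w7=1 clk=1 w1=0 w4=1 w2=1 w5=0 w0=1 w3=0
t1.Δ1 w6=0 w7=1 clk=0 w1=0 w4=1 w2=1 w5=0 w0=1 w3=0
t2.Δ0 w6=0 w7=1 clk=0 w1=0 w4=1 w2=1 w5=0 w0=1 w3=0
t2.Δ1 w6=0 w7=1 clk=1 w1=0 w4=1 w2=1 w5=0 w0=1 w3=0
t2.Δ2 w6=0 w7=1 clk=1 w1=0 w4=1 w2=0 w5=0 w0=1 w3=1
t2.Δ3 w6=0 w7=1 clk=1 w1=1 w4=1 w2=0 w5=0 w0=0 w3=1
t2.Δ4 w6=0 w7=0 clk=1 w1=1 w4=0 w2=0 w5=1 w0=0 w3=1
t2.Δ5 w6=0 w7=0 clk=1 w1=0 w4=1 w2=0 w5=1 w0=0 w3=1
t2.Δ6 w6=0 w7=0 clk=1 w1=0 w4=1 w2=0 w5=0 w0=0 w3=1
t2.Δ7 w6=0 w7=0 clk=1 w1=0 w4=0 w2=0 w5=0 w0=0 w3=1
t3.Δ0 w6=0 w7=0 clk=1 w1=0 w4=0 w2=0 w5=0 w0=0 w3=1
t3.Δ1 w6=0 w7=0 clk=0 w1=0 w4=0 w2=0 w5=0 w0=0 w3=1
t4.Δ0 w6=0 w7=0 clk=0 w1=0 w4=0 w2=0 w5=0 w0=0 w3=1
t4.Δ1 w6=0 w7=0 clk=1 w1=0 w4=0 w2=0 w5=0 w0=0 w3=1
t4.Δ2 w6=0 w7=0 clk=1 w1=0 w4=0 w2=1 w5=0 w0=0 w3=0
t4.Δ3 w6=0 w7=0 clk=1 w1=1 w4=0 w2=1 w5=0 w0=1 w3=0
t4.Δ4 w6=0 w7=1 clk=1 w1=1 w4=1 w2=1 w5=1 w0=1 w3=0
t4.Δ5 w6=0 w7=1 clk=1 w1=0 w4=1 w2=1 w5=1 w0=1 w3=0
t4.Δ6 w6=0 w7=1 clk=1 w1=0 w4=1 w2=1 w5=0 w0=1 w3=0
t5.Δ0 w6=0 w7=1 clk=1 w1=0 w4=1 w2=1 w5=0 w0=1 w3=0
t5.Δ1 w6=0 w7=1 clk=0 w1=0 w4=1 w2=1 w5=0 w0=1 w3=0
t6.Δ0 w6=0 w7=1 clk=0 w1=0 w4=1 w2=1 w5=0 w0=1 w3=0
t6.Δ1 w6=0 w7=1 clk=1 w1=0 w4=1 w2=1 w5=0 w0=1 w3=0
t6.Δ2 w6=0 w7=1 clk=1 w1=0 w4=1 w2=0 w5=0 w0=1 w3=1
t6.Δ3 w6=0 w7=1 clk=1 w1=1 w4=1 w2=0 w5=0 w0=0 w3=1
t6.Δ4 w6=0 w7=0 clk=1 w1=1 w4=0 w2=0 w5=1 w0=0 w3=1
t6.Δ5 w6=0 w7=0 clk=1 w1=0 w4=1 w2=0 w5=1 w0=0 w3=1
t6.Δ6 w6=0 w7=0 clk=1 w1=0 w4=1 w2=0 w5=0 w0=0 w3=1
t6.Δ7 w6=0 w7=0 clk=1 w1=0 w4=0 w2=0 w5=0 w0=0 w3=1
t7.Δ0 w6=0 w7=0 clk=1 w1=0 w4=0 w2=0 w5=0 w0=0 w3=1
t7.Δ1 w6=0 w7=0 clk=0 w1=0 w4=0 w2=0 w5=0 w0=0 w3=1
t8.Δ0 w6=0 w7=0 clk=0 w1=0 w4=0 w2=0 w5=0 w0=0 w3=1
t8.Δ1 w6=0 w7=0 clk=1 w1=0 w4=0 w2=0 w5=0 w0=0 w3=1
t8.Δ2 w6=0 w7=0 clk=1 w1=0 w4=0 w2=1 w5=0 w0=0 w3=0
t8.Δ3 w6=0 w7=0 clk=1 w1=1 w4=0 w2=1 w5=0 w0=1 w3=0
t8.Δ4 w6=0 w7=1 clk=1 w1=1 w4=1 w2=1 w5=1 w0=1 w3=0
t8.Δ5 w6=0 w7=1 clk=1 w1=0 w4=1 w2=1 w5=1 w0=1 w3=0
t8.Δ6 w6=0 w7=1 clk=1 w1=0 w4=1 w2=1 w5=0 w0=1 w3=0
t9.Δ0 w6=0 w7=1 clk=1 w1=0 w4=1 w2=1 w5=0 w0=1 w3=0
t9.Δ1 w6=0 w7=1 clk=0 w1=0 w4=1 w2=1 w5=0 w0=1 w3=0
t10.Δ0 w6=0 w7=1 clk=0 w1=0 w4=1 w2=1 w5=0 w0=1 w3=0
t10.Δ1 w6=0 w7=1 clk=1 w1=0 w4=1 w2=1 w5=0 w0=1 w3=0
t10.Δ2 w6=0 w7=1 clk=1 w1=0 w4=1 w2=0 w5=0 w0=1 w3=1
t10.Δ3 w6=0 w7=1 clk=1 w1=1 w4=1 w2=0 w5=0 w0=0 w3=1
t10.Δ4 w6=0 w7=0 clk=1 w1=1 w4=0 w2=0 w5=1 w0=0 w3=1
t10.Δ5 w6=0 w7=0 clk=1 w1=0 w4=1 w2=0 w5=1 w0=0 w3=1
t10.Δ6 w6=0 w7=0 clk=1 w1=0 w4=1 w2=0 w5=0 w0=0 w3=1
t10.Δ7 w6=0 w7=0 clk=1 w1=0 w4=0 w2=0 w5=0 w0=0 w3=1
t11.Δ0 w6=0 w7=0 clk=1 w1=0 w4=0 w2=0 w5=0 w0=0 w3=1
t11.Δ1 w6=0 w7=0 clk=0 w1=0 w4=0 w2=0 w5=0 w0=0 w3=1
t12.Δ0 w6=0 w7=0 clk=0 w1=0 w4=0 w2=0 w5=0 w0=0 w3=1
t12.Δ1 w6=0 w7=0 clk=1 w1=0 w4=0 w2=0 w5=0 w0=0 w3=1
t12.Δ2 w6=0 w7=0 clk=1 w1=0 w4=0 w2=1 w5=0 w0=0 w3=0
t12.Δ3 w6=0 w7=0 clk=1 w1=1 w4=0 w2=1 w5=0 w0=1 w3=0
t12.Δ4 w6=0 w7=1 clk=1 w1=1 w4=1 w2=1 w5=1 w0=1 w3=0
t12.Δ5 w6=0 w7=1 clk=1 w1=0 w4=1 w2=1 w5=1 w0=1 w3=0
t12.Δ6 w6=0 w7=1 clk=1 w1=0 w4=1 w2=1 w5=0 w0=1 w3=0
t13.Δ0 w6=0 w7=1 clk=1 w1=0 w4=1 w2=1 w5=0 w0=1 w3=0
t13.Δ1 w6=0 w7=1 clk=0 w1=0 w4=1 w2=1 w5=0 w0=1 w3=0
t14.Δ0 w6=0 w7=1 clk=0 w1=0 w4=1 w2=1 w5=0 w0=1 w3=0
t14.Δ1 w6=0 w7=1 clk=1 w1=0 w4=1 w2=1 w5=0 w0=1 w3=0
t14.Δ2 w6=0 w7=1 clk=1 w1=0 w4=1 w2=0 w5=0 w0=1 w3=1
t14.Δ3 w6=0 w7=1 clk=1 w1=1 w4=1 w2=0 w5=0 w0=0 w3=1
t14.Δ4 w6=0 w7=0 clk=1 w1=1 w4=0 w2=0 w5=1 w0=0 w3=1
t14.Δ5 w6=0 w7=0 clk=1 w1=0 w4=1 w2=0 w5=1 w0=0 w3=1
t14.Δ6 w6=0 w7=0 clk=1 w1=0 w4=1 w2=0 w5=0 w0=0 w3=1
t14.Δ7 w6=0 w7=0 clk=1 w1=0 w4=0 w2=0 w5=0 w0=0 w3=1

0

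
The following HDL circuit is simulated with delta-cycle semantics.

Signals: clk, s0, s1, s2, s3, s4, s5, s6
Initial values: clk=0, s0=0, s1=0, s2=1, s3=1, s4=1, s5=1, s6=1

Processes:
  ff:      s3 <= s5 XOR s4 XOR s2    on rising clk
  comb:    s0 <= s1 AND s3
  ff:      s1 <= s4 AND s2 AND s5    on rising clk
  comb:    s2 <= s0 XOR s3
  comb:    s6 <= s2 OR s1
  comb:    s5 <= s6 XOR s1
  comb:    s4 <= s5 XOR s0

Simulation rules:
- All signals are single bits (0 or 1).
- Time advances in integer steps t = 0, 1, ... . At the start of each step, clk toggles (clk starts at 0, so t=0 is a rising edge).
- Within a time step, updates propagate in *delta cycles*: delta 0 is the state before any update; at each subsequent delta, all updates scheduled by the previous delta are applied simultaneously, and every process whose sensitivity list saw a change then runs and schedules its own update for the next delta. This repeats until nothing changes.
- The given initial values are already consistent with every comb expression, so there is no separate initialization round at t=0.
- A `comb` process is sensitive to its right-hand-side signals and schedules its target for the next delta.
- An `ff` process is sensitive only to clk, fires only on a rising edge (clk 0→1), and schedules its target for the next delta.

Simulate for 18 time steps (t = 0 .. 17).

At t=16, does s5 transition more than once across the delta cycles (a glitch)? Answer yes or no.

[bits: s4,s1,s0,s3,s5,s6,s2,clk]
t=0: Δ0=10011110 Δ1=10011111 Δ2=11011111 Δ3=11110111 Δ4=11110101 | 4Δ
t=1: Δ0=11110101 Δ1=11110100 | 1Δ
t=2: Δ0=11110100 Δ1=11110101 Δ2=10110101 Δ3=10011001 Δ4=10010011 Δ5=00010111 Δ6=00011111 Δ7=10011111 | 7Δ
t=3: Δ0=10011111 Δ1=10011110 | 1Δ
t=4: Δ0=10011110 Δ1=10011111 Δ2=11011111 Δ3=11110111 Δ4=11110101 | 4Δ
t=5: Δ0=11110101 Δ1=11110100 | 1Δ
t=6: Δ0=11110100 Δ1=11110101 Δ2=10110101 Δ3=10011001 Δ4=10010011 Δ5=00010111 Δ6=00011111 Δ7=10011111 | 7Δ
t=7: Δ0=10011111 Δ1=10011110 | 1Δ
t=8: Δ0=10011110 Δ1=10011111 Δ2=11011111 Δ3=11110111 Δ4=11110101 | 4Δ
t=9: Δ0=11110101 Δ1=11110100 | 1Δ
t=10: Δ0=11110100 Δ1=11110101 Δ2=10110101 Δ3=10011001 Δ4=10010011 Δ5=00010111 Δ6=00011111 Δ7=10011111 | 7Δ
t=11: Δ0=10011111 Δ1=10011110 | 1Δ
t=12: Δ0=10011110 Δ1=10011111 Δ2=11011111 Δ3=11110111 Δ4=11110101 | 4Δ
t=13: Δ0=11110101 Δ1=11110100 | 1Δ
t=14: Δ0=11110100 Δ1=11110101 Δ2=10110101 Δ3=10011001 Δ4=10010011 Δ5=00010111 Δ6=00011111 Δ7=10011111 | 7Δ
t=15: Δ0=10011111 Δ1=10011110 | 1Δ
t=16: Δ0=10011110 Δ1=10011111 Δ2=11011111 Δ3=11110111 Δ4=11110101 | 4Δ
t=17: Δ0=11110101 Δ1=11110100 | 1Δ

no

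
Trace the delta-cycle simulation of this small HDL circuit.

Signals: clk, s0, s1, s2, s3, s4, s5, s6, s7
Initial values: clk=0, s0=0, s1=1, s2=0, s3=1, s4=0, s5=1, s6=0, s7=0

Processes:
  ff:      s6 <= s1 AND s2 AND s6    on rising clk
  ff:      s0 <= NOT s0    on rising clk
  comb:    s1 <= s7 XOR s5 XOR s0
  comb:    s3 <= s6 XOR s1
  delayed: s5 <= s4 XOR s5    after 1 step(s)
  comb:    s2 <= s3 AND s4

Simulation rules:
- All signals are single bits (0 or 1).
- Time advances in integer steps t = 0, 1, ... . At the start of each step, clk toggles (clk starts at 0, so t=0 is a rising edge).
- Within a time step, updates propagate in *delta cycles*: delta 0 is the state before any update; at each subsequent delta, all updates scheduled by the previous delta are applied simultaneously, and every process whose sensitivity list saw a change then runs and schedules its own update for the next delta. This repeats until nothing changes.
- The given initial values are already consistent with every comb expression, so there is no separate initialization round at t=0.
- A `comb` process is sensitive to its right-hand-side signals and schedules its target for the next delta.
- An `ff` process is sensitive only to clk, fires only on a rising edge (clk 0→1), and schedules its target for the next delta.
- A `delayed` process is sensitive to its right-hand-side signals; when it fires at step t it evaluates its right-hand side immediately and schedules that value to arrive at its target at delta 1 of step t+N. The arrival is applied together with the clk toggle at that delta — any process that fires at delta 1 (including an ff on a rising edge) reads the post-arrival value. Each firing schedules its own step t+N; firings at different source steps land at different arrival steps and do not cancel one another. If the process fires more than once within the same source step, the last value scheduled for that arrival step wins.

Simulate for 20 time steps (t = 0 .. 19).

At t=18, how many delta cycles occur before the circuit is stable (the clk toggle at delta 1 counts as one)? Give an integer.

t=0 Δ0: s5=1 s7=0 s3=1 s6=0 s1=1 s4=0 s2=0 s0=0 clk=0
  Δ1: clk:0→1
  Δ2: s0:0→1
  Δ3: s1:1→0
  Δ4: s3:1→0
  (4Δ to stable)
t=1 Δ0: s5=1 s7=0 s3=0 s6=0 s1=0 s4=0 s2=0 s0=1 clk=1
  Δ1: clk:1→0
  (1Δ to stable)
t=2 Δ0: s5=1 s7=0 s3=0 s6=0 s1=0 s4=0 s2=0 s0=1 clk=0
  Δ1: clk:0→1
  Δ2: s0:1→0
  Δ3: s1:0→1
  Δ4: s3:0→1
  (4Δ to stable)
t=3 Δ0: s5=1 s7=0 s3=1 s6=0 s1=1 s4=0 s2=0 s0=0 clk=1
  Δ1: clk:1→0
  (1Δ to stable)
t=4 Δ0: s5=1 s7=0 s3=1 s6=0 s1=1 s4=0 s2=0 s0=0 clk=0
  Δ1: clk:0→1
  Δ2: s0:0→1
  Δ3: s1:1→0
  Δ4: s3:1→0
  (4Δ to stable)
t=5 Δ0: s5=1 s7=0 s3=0 s6=0 s1=0 s4=0 s2=0 s0=1 clk=1
  Δ1: clk:1→0
  (1Δ to stable)
t=6 Δ0: s5=1 s7=0 s3=0 s6=0 s1=0 s4=0 s2=0 s0=1 clk=0
  Δ1: clk:0→1
  Δ2: s0:1→0
  Δ3: s1:0→1
  Δ4: s3:0→1
  (4Δ to stable)
t=7 Δ0: s5=1 s7=0 s3=1 s6=0 s1=1 s4=0 s2=0 s0=0 clk=1
  Δ1: clk:1→0
  (1Δ to stable)
t=8 Δ0: s5=1 s7=0 s3=1 s6=0 s1=1 s4=0 s2=0 s0=0 clk=0
  Δ1: clk:0→1
  Δ2: s0:0→1
  Δ3: s1:1→0
  Δ4: s3:1→0
  (4Δ to stable)
t=9 Δ0: s5=1 s7=0 s3=0 s6=0 s1=0 s4=0 s2=0 s0=1 clk=1
  Δ1: clk:1→0
  (1Δ to stable)
t=10 Δ0: s5=1 s7=0 s3=0 s6=0 s1=0 s4=0 s2=0 s0=1 clk=0
  Δ1: clk:0→1
  Δ2: s0:1→0
  Δ3: s1:0→1
  Δ4: s3:0→1
  (4Δ to stable)
t=11 Δ0: s5=1 s7=0 s3=1 s6=0 s1=1 s4=0 s2=0 s0=0 clk=1
  Δ1: clk:1→0
  (1Δ to stable)
t=12 Δ0: s5=1 s7=0 s3=1 s6=0 s1=1 s4=0 s2=0 s0=0 clk=0
  Δ1: clk:0→1
  Δ2: s0:0→1
  Δ3: s1:1→0
  Δ4: s3:1→0
  (4Δ to stable)
t=13 Δ0: s5=1 s7=0 s3=0 s6=0 s1=0 s4=0 s2=0 s0=1 clk=1
  Δ1: clk:1→0
  (1Δ to stable)
t=14 Δ0: s5=1 s7=0 s3=0 s6=0 s1=0 s4=0 s2=0 s0=1 clk=0
  Δ1: clk:0→1
  Δ2: s0:1→0
  Δ3: s1:0→1
  Δ4: s3:0→1
  (4Δ to stable)
t=15 Δ0: s5=1 s7=0 s3=1 s6=0 s1=1 s4=0 s2=0 s0=0 clk=1
  Δ1: clk:1→0
  (1Δ to stable)
t=16 Δ0: s5=1 s7=0 s3=1 s6=0 s1=1 s4=0 s2=0 s0=0 clk=0
  Δ1: clk:0→1
  Δ2: s0:0→1
  Δ3: s1:1→0
  Δ4: s3:1→0
  (4Δ to stable)
t=17 Δ0: s5=1 s7=0 s3=0 s6=0 s1=0 s4=0 s2=0 s0=1 clk=1
  Δ1: clk:1→0
  (1Δ to stable)
t=18 Δ0: s5=1 s7=0 s3=0 s6=0 s1=0 s4=0 s2=0 s0=1 clk=0
  Δ1: clk:0→1
  Δ2: s0:1→0
  Δ3: s1:0→1
  Δ4: s3:0→1
  (4Δ to stable)
t=19 Δ0: s5=1 s7=0 s3=1 s6=0 s1=1 s4=0 s2=0 s0=0 clk=1
  Δ1: clk:1→0
  (1Δ to stable)

4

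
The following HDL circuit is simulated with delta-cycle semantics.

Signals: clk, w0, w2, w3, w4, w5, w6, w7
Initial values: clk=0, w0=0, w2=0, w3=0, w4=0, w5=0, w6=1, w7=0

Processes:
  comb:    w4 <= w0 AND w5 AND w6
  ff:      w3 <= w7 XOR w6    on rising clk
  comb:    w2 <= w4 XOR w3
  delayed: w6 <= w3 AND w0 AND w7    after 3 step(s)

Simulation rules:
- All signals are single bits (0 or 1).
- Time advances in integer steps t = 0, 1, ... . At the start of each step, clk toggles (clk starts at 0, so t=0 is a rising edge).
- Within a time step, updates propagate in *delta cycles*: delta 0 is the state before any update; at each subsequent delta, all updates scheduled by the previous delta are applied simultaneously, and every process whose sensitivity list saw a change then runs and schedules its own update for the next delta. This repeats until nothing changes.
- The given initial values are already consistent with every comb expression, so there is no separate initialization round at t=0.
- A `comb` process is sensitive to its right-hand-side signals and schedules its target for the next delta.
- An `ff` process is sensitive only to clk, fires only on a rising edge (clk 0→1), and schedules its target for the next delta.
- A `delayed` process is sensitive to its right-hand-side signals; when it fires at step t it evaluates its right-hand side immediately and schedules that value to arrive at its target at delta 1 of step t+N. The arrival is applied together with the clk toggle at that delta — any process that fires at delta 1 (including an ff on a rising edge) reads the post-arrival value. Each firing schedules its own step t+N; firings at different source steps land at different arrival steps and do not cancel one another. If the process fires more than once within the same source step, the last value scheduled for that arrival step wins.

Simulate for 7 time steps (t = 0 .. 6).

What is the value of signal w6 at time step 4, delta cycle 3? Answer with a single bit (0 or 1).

[bits: w5,w6,w3,clk,w2,w7,w0,w4]
t=0: Δ0=01000000 Δ1=01010000 Δ2=01110000 Δ3=01111000 | 3Δ
t=1: Δ0=01111000 Δ1=01101000 | 1Δ
t=2: Δ0=01101000 Δ1=01111000 | 1Δ
t=3: Δ0=01111000 Δ1=00101000 | 1Δ
t=4: Δ0=00101000 Δ1=00111000 Δ2=00011000 Δ3=00010000 | 3Δ
t=5: Δ0=00010000 Δ1=00000000 | 1Δ
t=6: Δ0=00000000 Δ1=00010000 | 1Δ

0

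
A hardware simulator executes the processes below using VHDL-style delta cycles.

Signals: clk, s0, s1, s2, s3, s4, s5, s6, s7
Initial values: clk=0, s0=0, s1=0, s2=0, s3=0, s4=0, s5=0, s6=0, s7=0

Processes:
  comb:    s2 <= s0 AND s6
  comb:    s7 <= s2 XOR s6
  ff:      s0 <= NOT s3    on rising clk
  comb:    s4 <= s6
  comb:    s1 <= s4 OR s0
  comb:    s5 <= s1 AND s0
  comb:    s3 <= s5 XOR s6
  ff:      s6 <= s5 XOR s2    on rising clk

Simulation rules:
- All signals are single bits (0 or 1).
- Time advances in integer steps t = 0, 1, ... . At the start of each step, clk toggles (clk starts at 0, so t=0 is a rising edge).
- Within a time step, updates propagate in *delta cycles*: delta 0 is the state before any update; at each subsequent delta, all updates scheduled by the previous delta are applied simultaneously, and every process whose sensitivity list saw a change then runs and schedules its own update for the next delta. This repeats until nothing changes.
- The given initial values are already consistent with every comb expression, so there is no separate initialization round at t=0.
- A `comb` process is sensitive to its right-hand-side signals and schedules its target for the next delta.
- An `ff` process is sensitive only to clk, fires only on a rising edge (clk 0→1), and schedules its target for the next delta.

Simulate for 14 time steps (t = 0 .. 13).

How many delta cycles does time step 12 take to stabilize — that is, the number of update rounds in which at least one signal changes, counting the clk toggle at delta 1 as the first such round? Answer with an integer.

5

t0.Δ0 s6=0 s7=0 s1=0 s3=0 clk=0 s2=0 s0=0 s5=0 s4=0
t0.Δ1 s6=0 s7=0 s1=0 s3=0 clk=1 s2=0 s0=0 s5=0 s4=0
t0.Δ2 s6=0 s7=0 s1=0 s3=0 clk=1 s2=0 s0=1 s5=0 s4=0
t0.Δ3 s6=0 s7=0 s1=1 s3=0 clk=1 s2=0 s0=1 s5=0 s4=0
t0.Δ4 s6=0 s7=0 s1=1 s3=0 clk=1 s2=0 s0=1 s5=1 s4=0
t0.Δ5 s6=0 s7=0 s1=1 s3=1 clk=1 s2=0 s0=1 s5=1 s4=0
t1.Δ0 s6=0 s7=0 s1=1 s3=1 clk=1 s2=0 s0=1 s5=1 s4=0
t1.Δ1 s6=0 s7=0 s1=1 s3=1 clk=0 s2=0 s0=1 s5=1 s4=0
t2.Δ0 s6=0 s7=0 s1=1 s3=1 clk=0 s2=0 s0=1 s5=1 s4=0
t2.Δ1 s6=0 s7=0 s1=1 s3=1 clk=1 s2=0 s0=1 s5=1 s4=0
t2.Δ2 s6=1 s7=0 s1=1 s3=1 clk=1 s2=0 s0=0 s5=1 s4=0
t2.Δ3 s6=1 s7=1 s1=0 s3=0 clk=1 s2=0 s0=0 s5=0 s4=1
t2.Δ4 s6=1 s7=1 s1=1 s3=1 clk=1 s2=0 s0=0 s5=0 s4=1
t3.Δ0 s6=1 s7=1 s1=1 s3=1 clk=1 s2=0 s0=0 s5=0 s4=1
t3.Δ1 s6=1 s7=1 s1=1 s3=1 clk=0 s2=0 s0=0 s5=0 s4=1
t4.Δ0 s6=1 s7=1 s1=1 s3=1 clk=0 s2=0 s0=0 s5=0 s4=1
t4.Δ1 s6=1 s7=1 s1=1 s3=1 clk=1 s2=0 s0=0 s5=0 s4=1
t4.Δ2 s6=0 s7=1 s1=1 s3=1 clk=1 s2=0 s0=0 s5=0 s4=1
t4.Δ3 s6=0 s7=0 s1=1 s3=0 clk=1 s2=0 s0=0 s5=0 s4=0
t4.Δ4 s6=0 s7=0 s1=0 s3=0 clk=1 s2=0 s0=0 s5=0 s4=0
t5.Δ0 s6=0 s7=0 s1=0 s3=0 clk=1 s2=0 s0=0 s5=0 s4=0
t5.Δ1 s6=0 s7=0 s1=0 s3=0 clk=0 s2=0 s0=0 s5=0 s4=0
t6.Δ0 s6=0 s7=0 s1=0 s3=0 clk=0 s2=0 s0=0 s5=0 s4=0
t6.Δ1 s6=0 s7=0 s1=0 s3=0 clk=1 s2=0 s0=0 s5=0 s4=0
t6.Δ2 s6=0 s7=0 s1=0 s3=0 clk=1 s2=0 s0=1 s5=0 s4=0
t6.Δ3 s6=0 s7=0 s1=1 s3=0 clk=1 s2=0 s0=1 s5=0 s4=0
t6.Δ4 s6=0 s7=0 s1=1 s3=0 clk=1 s2=0 s0=1 s5=1 s4=0
t6.Δ5 s6=0 s7=0 s1=1 s3=1 clk=1 s2=0 s0=1 s5=1 s4=0
t7.Δ0 s6=0 s7=0 s1=1 s3=1 clk=1 s2=0 s0=1 s5=1 s4=0
t7.Δ1 s6=0 s7=0 s1=1 s3=1 clk=0 s2=0 s0=1 s5=1 s4=0
t8.Δ0 s6=0 s7=0 s1=1 s3=1 clk=0 s2=0 s0=1 s5=1 s4=0
t8.Δ1 s6=0 s7=0 s1=1 s3=1 clk=1 s2=0 s0=1 s5=1 s4=0
t8.Δ2 s6=1 s7=0 s1=1 s3=1 clk=1 s2=0 s0=0 s5=1 s4=0
t8.Δ3 s6=1 s7=1 s1=0 s3=0 clk=1 s2=0 s0=0 s5=0 s4=1
t8.Δ4 s6=1 s7=1 s1=1 s3=1 clk=1 s2=0 s0=0 s5=0 s4=1
t9.Δ0 s6=1 s7=1 s1=1 s3=1 clk=1 s2=0 s0=0 s5=0 s4=1
t9.Δ1 s6=1 s7=1 s1=1 s3=1 clk=0 s2=0 s0=0 s5=0 s4=1
t10.Δ0 s6=1 s7=1 s1=1 s3=1 clk=0 s2=0 s0=0 s5=0 s4=1
t10.Δ1 s6=1 s7=1 s1=1 s3=1 clk=1 s2=0 s0=0 s5=0 s4=1
t10.Δ2 s6=0 s7=1 s1=1 s3=1 clk=1 s2=0 s0=0 s5=0 s4=1
t10.Δ3 s6=0 s7=0 s1=1 s3=0 clk=1 s2=0 s0=0 s5=0 s4=0
t10.Δ4 s6=0 s7=0 s1=0 s3=0 clk=1 s2=0 s0=0 s5=0 s4=0
t11.Δ0 s6=0 s7=0 s1=0 s3=0 clk=1 s2=0 s0=0 s5=0 s4=0
t11.Δ1 s6=0 s7=0 s1=0 s3=0 clk=0 s2=0 s0=0 s5=0 s4=0
t12.Δ0 s6=0 s7=0 s1=0 s3=0 clk=0 s2=0 s0=0 s5=0 s4=0
t12.Δ1 s6=0 s7=0 s1=0 s3=0 clk=1 s2=0 s0=0 s5=0 s4=0
t12.Δ2 s6=0 s7=0 s1=0 s3=0 clk=1 s2=0 s0=1 s5=0 s4=0
t12.Δ3 s6=0 s7=0 s1=1 s3=0 clk=1 s2=0 s0=1 s5=0 s4=0
t12.Δ4 s6=0 s7=0 s1=1 s3=0 clk=1 s2=0 s0=1 s5=1 s4=0
t12.Δ5 s6=0 s7=0 s1=1 s3=1 clk=1 s2=0 s0=1 s5=1 s4=0
t13.Δ0 s6=0 s7=0 s1=1 s3=1 clk=1 s2=0 s0=1 s5=1 s4=0
t13.Δ1 s6=0 s7=0 s1=1 s3=1 clk=0 s2=0 s0=1 s5=1 s4=0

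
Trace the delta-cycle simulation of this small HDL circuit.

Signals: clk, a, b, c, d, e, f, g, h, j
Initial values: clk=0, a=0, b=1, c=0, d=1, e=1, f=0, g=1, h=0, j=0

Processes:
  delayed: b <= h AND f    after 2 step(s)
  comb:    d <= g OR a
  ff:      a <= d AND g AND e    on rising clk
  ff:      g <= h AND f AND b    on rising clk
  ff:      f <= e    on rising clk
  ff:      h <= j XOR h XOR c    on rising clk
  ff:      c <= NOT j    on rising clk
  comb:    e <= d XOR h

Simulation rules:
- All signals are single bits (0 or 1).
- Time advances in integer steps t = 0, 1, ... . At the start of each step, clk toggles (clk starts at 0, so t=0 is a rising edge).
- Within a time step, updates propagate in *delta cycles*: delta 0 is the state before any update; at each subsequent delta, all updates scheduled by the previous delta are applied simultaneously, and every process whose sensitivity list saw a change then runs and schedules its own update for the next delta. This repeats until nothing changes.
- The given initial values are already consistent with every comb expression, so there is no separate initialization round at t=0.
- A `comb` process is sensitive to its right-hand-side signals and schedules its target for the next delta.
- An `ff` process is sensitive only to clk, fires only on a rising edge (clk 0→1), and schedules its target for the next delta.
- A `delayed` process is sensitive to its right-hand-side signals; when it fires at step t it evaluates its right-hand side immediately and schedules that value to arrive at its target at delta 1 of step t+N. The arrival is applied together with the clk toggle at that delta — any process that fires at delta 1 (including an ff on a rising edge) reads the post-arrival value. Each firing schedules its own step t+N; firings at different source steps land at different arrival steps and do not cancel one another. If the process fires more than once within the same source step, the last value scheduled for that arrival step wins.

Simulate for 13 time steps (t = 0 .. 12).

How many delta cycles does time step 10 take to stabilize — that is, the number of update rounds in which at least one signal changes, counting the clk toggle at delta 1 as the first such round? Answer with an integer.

3

t=0 Δ0: j=0 a=0 h=0 f=0 d=1 b=1 g=1 clk=0 e=1 c=0
  Δ1: clk:0→1
  Δ2: a:0→1, f:0→1, g:1→0, c:0→1
  (2Δ to stable)
t=1 Δ0: j=0 a=1 h=0 f=1 d=1 b=1 g=0 clk=1 e=1 c=1
  Δ1: clk:1→0
  (1Δ to stable)
t=2 Δ0: j=0 a=1 h=0 f=1 d=1 b=1 g=0 clk=0 e=1 c=1
  Δ1: b:1→0, clk:0→1
  Δ2: a:1→0, h:0→1
  Δ3: d:1→0, e:1→0
  Δ4: e:0→1
  (4Δ to stable)
t=3 Δ0: j=0 a=0 h=1 f=1 d=0 b=0 g=0 clk=1 e=1 c=1
  Δ1: clk:1→0
  (1Δ to stable)
t=4 Δ0: j=0 a=0 h=1 f=1 d=0 b=0 g=0 clk=0 e=1 c=1
  Δ1: b:0→1, clk:0→1
  Δ2: h:1→0, g:0→1
  Δ3: d:0→1, e:1→0
  Δ4: e:0→1
  (4Δ to stable)
t=5 Δ0: j=0 a=0 h=0 f=1 d=1 b=1 g=1 clk=1 e=1 c=1
  Δ1: clk:1→0
  (1Δ to stable)
t=6 Δ0: j=0 a=0 h=0 f=1 d=1 b=1 g=1 clk=0 e=1 c=1
  Δ1: b:1→0, clk:0→1
  Δ2: a:0→1, h:0→1, g:1→0
  Δ3: e:1→0
  (3Δ to stable)
t=7 Δ0: j=0 a=1 h=1 f=1 d=1 b=0 g=0 clk=1 e=0 c=1
  Δ1: clk:1→0
  (1Δ to stable)
t=8 Δ0: j=0 a=1 h=1 f=1 d=1 b=0 g=0 clk=0 e=0 c=1
  Δ1: b:0→1, clk:0→1
  Δ2: a:1→0, h:1→0, f:1→0, g:0→1
  Δ3: e:0→1
  (3Δ to stable)
t=9 Δ0: j=0 a=0 h=0 f=0 d=1 b=1 g=1 clk=1 e=1 c=1
  Δ1: clk:1→0
  (1Δ to stable)
t=10 Δ0: j=0 a=0 h=0 f=0 d=1 b=1 g=1 clk=0 e=1 c=1
  Δ1: b:1→0, clk:0→1
  Δ2: a:0→1, h:0→1, f:0→1, g:1→0
  Δ3: e:1→0
  (3Δ to stable)
t=11 Δ0: j=0 a=1 h=1 f=1 d=1 b=0 g=0 clk=1 e=0 c=1
  Δ1: clk:1→0
  (1Δ to stable)
t=12 Δ0: j=0 a=1 h=1 f=1 d=1 b=0 g=0 clk=0 e=0 c=1
  Δ1: b:0→1, clk:0→1
  Δ2: a:1→0, h:1→0, f:1→0, g:0→1
  Δ3: e:0→1
  (3Δ to stable)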